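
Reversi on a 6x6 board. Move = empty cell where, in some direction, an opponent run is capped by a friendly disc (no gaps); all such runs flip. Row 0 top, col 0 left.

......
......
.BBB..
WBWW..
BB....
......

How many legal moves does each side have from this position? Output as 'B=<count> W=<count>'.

-- B to move --
(2,0): flips 1 -> legal
(2,4): no bracket -> illegal
(3,4): flips 2 -> legal
(4,2): flips 1 -> legal
(4,3): flips 2 -> legal
(4,4): flips 1 -> legal
B mobility = 5
-- W to move --
(1,0): flips 1 -> legal
(1,1): flips 1 -> legal
(1,2): flips 2 -> legal
(1,3): flips 1 -> legal
(1,4): flips 1 -> legal
(2,0): no bracket -> illegal
(2,4): no bracket -> illegal
(3,4): no bracket -> illegal
(4,2): no bracket -> illegal
(5,0): flips 2 -> legal
(5,1): no bracket -> illegal
(5,2): flips 1 -> legal
W mobility = 7

Answer: B=5 W=7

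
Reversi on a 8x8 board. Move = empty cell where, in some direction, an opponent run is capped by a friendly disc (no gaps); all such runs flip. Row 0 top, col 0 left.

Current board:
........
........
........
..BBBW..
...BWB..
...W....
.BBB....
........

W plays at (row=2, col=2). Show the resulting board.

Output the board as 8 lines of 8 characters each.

Place W at (2,2); scan 8 dirs for brackets.
Dir NW: first cell '.' (not opp) -> no flip
Dir N: first cell '.' (not opp) -> no flip
Dir NE: first cell '.' (not opp) -> no flip
Dir W: first cell '.' (not opp) -> no flip
Dir E: first cell '.' (not opp) -> no flip
Dir SW: first cell '.' (not opp) -> no flip
Dir S: opp run (3,2), next='.' -> no flip
Dir SE: opp run (3,3) capped by W -> flip
All flips: (3,3)

Answer: ........
........
..W.....
..BWBW..
...BWB..
...W....
.BBB....
........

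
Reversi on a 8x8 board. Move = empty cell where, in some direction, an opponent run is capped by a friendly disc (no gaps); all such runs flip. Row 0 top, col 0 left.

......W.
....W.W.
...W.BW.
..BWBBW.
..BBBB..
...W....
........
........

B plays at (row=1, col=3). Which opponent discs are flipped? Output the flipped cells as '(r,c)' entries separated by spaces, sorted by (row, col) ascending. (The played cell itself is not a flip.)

Dir NW: first cell '.' (not opp) -> no flip
Dir N: first cell '.' (not opp) -> no flip
Dir NE: first cell '.' (not opp) -> no flip
Dir W: first cell '.' (not opp) -> no flip
Dir E: opp run (1,4), next='.' -> no flip
Dir SW: first cell '.' (not opp) -> no flip
Dir S: opp run (2,3) (3,3) capped by B -> flip
Dir SE: first cell '.' (not opp) -> no flip

Answer: (2,3) (3,3)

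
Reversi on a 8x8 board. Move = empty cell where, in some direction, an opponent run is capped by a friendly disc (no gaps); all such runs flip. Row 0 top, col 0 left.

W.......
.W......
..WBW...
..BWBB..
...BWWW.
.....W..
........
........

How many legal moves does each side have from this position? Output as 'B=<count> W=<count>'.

-- B to move --
(0,1): no bracket -> illegal
(0,2): no bracket -> illegal
(1,0): no bracket -> illegal
(1,2): flips 1 -> legal
(1,3): flips 1 -> legal
(1,4): flips 1 -> legal
(1,5): no bracket -> illegal
(2,0): no bracket -> illegal
(2,1): flips 1 -> legal
(2,5): flips 1 -> legal
(3,1): no bracket -> illegal
(3,6): no bracket -> illegal
(3,7): no bracket -> illegal
(4,2): no bracket -> illegal
(4,7): flips 3 -> legal
(5,3): flips 1 -> legal
(5,4): flips 1 -> legal
(5,6): flips 1 -> legal
(5,7): flips 1 -> legal
(6,4): no bracket -> illegal
(6,5): flips 2 -> legal
(6,6): no bracket -> illegal
B mobility = 11
-- W to move --
(1,2): flips 2 -> legal
(1,3): flips 1 -> legal
(1,4): no bracket -> illegal
(2,1): no bracket -> illegal
(2,5): flips 1 -> legal
(2,6): flips 1 -> legal
(3,1): flips 1 -> legal
(3,6): flips 2 -> legal
(4,1): no bracket -> illegal
(4,2): flips 2 -> legal
(5,2): no bracket -> illegal
(5,3): flips 1 -> legal
(5,4): no bracket -> illegal
W mobility = 8

Answer: B=11 W=8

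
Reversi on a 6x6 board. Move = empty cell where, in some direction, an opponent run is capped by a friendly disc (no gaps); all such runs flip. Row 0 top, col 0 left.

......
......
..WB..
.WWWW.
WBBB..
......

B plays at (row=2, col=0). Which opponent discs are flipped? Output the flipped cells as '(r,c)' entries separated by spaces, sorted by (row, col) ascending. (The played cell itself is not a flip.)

Dir NW: edge -> no flip
Dir N: first cell '.' (not opp) -> no flip
Dir NE: first cell '.' (not opp) -> no flip
Dir W: edge -> no flip
Dir E: first cell '.' (not opp) -> no flip
Dir SW: edge -> no flip
Dir S: first cell '.' (not opp) -> no flip
Dir SE: opp run (3,1) capped by B -> flip

Answer: (3,1)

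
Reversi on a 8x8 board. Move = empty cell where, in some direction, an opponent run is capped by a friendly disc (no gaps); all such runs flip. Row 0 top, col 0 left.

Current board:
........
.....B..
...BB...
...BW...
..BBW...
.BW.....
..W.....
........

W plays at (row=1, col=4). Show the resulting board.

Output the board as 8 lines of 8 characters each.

Place W at (1,4); scan 8 dirs for brackets.
Dir NW: first cell '.' (not opp) -> no flip
Dir N: first cell '.' (not opp) -> no flip
Dir NE: first cell '.' (not opp) -> no flip
Dir W: first cell '.' (not opp) -> no flip
Dir E: opp run (1,5), next='.' -> no flip
Dir SW: opp run (2,3), next='.' -> no flip
Dir S: opp run (2,4) capped by W -> flip
Dir SE: first cell '.' (not opp) -> no flip
All flips: (2,4)

Answer: ........
....WB..
...BW...
...BW...
..BBW...
.BW.....
..W.....
........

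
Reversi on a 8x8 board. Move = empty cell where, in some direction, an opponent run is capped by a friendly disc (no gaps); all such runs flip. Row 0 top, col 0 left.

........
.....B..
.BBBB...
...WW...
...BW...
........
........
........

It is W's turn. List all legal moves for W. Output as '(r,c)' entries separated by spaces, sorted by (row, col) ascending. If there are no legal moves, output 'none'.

(0,4): no bracket -> illegal
(0,5): no bracket -> illegal
(0,6): flips 2 -> legal
(1,0): no bracket -> illegal
(1,1): flips 1 -> legal
(1,2): flips 1 -> legal
(1,3): flips 1 -> legal
(1,4): flips 1 -> legal
(1,6): no bracket -> illegal
(2,0): no bracket -> illegal
(2,5): no bracket -> illegal
(2,6): no bracket -> illegal
(3,0): no bracket -> illegal
(3,1): no bracket -> illegal
(3,2): no bracket -> illegal
(3,5): no bracket -> illegal
(4,2): flips 1 -> legal
(5,2): flips 1 -> legal
(5,3): flips 1 -> legal
(5,4): no bracket -> illegal

Answer: (0,6) (1,1) (1,2) (1,3) (1,4) (4,2) (5,2) (5,3)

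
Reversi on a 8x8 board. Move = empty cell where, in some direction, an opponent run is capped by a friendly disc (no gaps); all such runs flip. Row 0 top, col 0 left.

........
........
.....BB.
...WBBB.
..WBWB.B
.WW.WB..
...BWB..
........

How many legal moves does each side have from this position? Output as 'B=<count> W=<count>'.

Answer: B=8 W=14

Derivation:
-- B to move --
(2,2): flips 2 -> legal
(2,3): flips 1 -> legal
(2,4): no bracket -> illegal
(3,1): no bracket -> illegal
(3,2): flips 1 -> legal
(4,0): no bracket -> illegal
(4,1): flips 2 -> legal
(5,0): no bracket -> illegal
(5,3): flips 2 -> legal
(6,0): no bracket -> illegal
(6,1): flips 1 -> legal
(6,2): no bracket -> illegal
(7,3): flips 1 -> legal
(7,4): flips 3 -> legal
(7,5): no bracket -> illegal
B mobility = 8
-- W to move --
(1,4): no bracket -> illegal
(1,5): no bracket -> illegal
(1,6): flips 3 -> legal
(1,7): flips 2 -> legal
(2,3): no bracket -> illegal
(2,4): flips 1 -> legal
(2,7): flips 2 -> legal
(3,2): flips 1 -> legal
(3,7): flips 3 -> legal
(4,6): flips 2 -> legal
(5,3): flips 1 -> legal
(5,6): flips 1 -> legal
(5,7): no bracket -> illegal
(6,2): flips 1 -> legal
(6,6): flips 2 -> legal
(7,2): flips 1 -> legal
(7,3): no bracket -> illegal
(7,4): flips 1 -> legal
(7,5): no bracket -> illegal
(7,6): flips 1 -> legal
W mobility = 14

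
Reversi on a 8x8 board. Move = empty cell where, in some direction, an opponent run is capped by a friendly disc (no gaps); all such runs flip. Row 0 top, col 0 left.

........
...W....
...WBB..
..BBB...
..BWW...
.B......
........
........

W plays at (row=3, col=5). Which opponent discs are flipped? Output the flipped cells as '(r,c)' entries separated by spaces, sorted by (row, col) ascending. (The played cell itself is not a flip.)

Answer: (2,4)

Derivation:
Dir NW: opp run (2,4) capped by W -> flip
Dir N: opp run (2,5), next='.' -> no flip
Dir NE: first cell '.' (not opp) -> no flip
Dir W: opp run (3,4) (3,3) (3,2), next='.' -> no flip
Dir E: first cell '.' (not opp) -> no flip
Dir SW: first cell 'W' (not opp) -> no flip
Dir S: first cell '.' (not opp) -> no flip
Dir SE: first cell '.' (not opp) -> no flip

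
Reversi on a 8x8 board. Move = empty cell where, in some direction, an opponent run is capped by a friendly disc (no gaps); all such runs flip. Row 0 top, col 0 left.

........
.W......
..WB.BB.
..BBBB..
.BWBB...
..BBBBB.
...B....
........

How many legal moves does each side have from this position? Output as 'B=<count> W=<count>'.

-- B to move --
(0,0): flips 2 -> legal
(0,1): no bracket -> illegal
(0,2): no bracket -> illegal
(1,0): no bracket -> illegal
(1,2): flips 1 -> legal
(1,3): no bracket -> illegal
(2,0): no bracket -> illegal
(2,1): flips 1 -> legal
(3,1): flips 1 -> legal
(5,1): flips 1 -> legal
B mobility = 5
-- W to move --
(1,2): no bracket -> illegal
(1,3): no bracket -> illegal
(1,4): no bracket -> illegal
(1,5): no bracket -> illegal
(1,6): no bracket -> illegal
(1,7): no bracket -> illegal
(2,1): no bracket -> illegal
(2,4): flips 2 -> legal
(2,7): no bracket -> illegal
(3,0): no bracket -> illegal
(3,1): no bracket -> illegal
(3,6): no bracket -> illegal
(3,7): no bracket -> illegal
(4,0): flips 1 -> legal
(4,5): flips 2 -> legal
(4,6): no bracket -> illegal
(4,7): no bracket -> illegal
(5,0): no bracket -> illegal
(5,1): no bracket -> illegal
(5,7): no bracket -> illegal
(6,1): no bracket -> illegal
(6,2): flips 1 -> legal
(6,4): flips 1 -> legal
(6,5): no bracket -> illegal
(6,6): flips 3 -> legal
(6,7): no bracket -> illegal
(7,2): no bracket -> illegal
(7,3): no bracket -> illegal
(7,4): no bracket -> illegal
W mobility = 6

Answer: B=5 W=6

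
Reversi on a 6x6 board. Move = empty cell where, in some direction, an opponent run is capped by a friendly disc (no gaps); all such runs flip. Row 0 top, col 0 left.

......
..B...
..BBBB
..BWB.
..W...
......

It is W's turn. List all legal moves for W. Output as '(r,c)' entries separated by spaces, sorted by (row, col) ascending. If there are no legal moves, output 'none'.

(0,1): no bracket -> illegal
(0,2): flips 3 -> legal
(0,3): no bracket -> illegal
(1,1): flips 1 -> legal
(1,3): flips 1 -> legal
(1,4): no bracket -> illegal
(1,5): flips 1 -> legal
(2,1): no bracket -> illegal
(3,1): flips 1 -> legal
(3,5): flips 1 -> legal
(4,1): no bracket -> illegal
(4,3): no bracket -> illegal
(4,4): no bracket -> illegal
(4,5): no bracket -> illegal

Answer: (0,2) (1,1) (1,3) (1,5) (3,1) (3,5)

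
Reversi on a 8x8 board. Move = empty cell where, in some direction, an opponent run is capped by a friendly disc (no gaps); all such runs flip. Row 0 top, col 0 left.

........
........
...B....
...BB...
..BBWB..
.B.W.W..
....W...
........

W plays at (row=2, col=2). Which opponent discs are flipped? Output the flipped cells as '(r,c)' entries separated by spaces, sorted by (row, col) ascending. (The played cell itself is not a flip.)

Answer: (3,3)

Derivation:
Dir NW: first cell '.' (not opp) -> no flip
Dir N: first cell '.' (not opp) -> no flip
Dir NE: first cell '.' (not opp) -> no flip
Dir W: first cell '.' (not opp) -> no flip
Dir E: opp run (2,3), next='.' -> no flip
Dir SW: first cell '.' (not opp) -> no flip
Dir S: first cell '.' (not opp) -> no flip
Dir SE: opp run (3,3) capped by W -> flip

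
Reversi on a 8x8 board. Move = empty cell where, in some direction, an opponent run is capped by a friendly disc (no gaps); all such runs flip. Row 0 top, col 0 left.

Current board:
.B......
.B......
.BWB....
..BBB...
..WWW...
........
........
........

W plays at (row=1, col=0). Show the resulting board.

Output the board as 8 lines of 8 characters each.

Place W at (1,0); scan 8 dirs for brackets.
Dir NW: edge -> no flip
Dir N: first cell '.' (not opp) -> no flip
Dir NE: opp run (0,1), next=edge -> no flip
Dir W: edge -> no flip
Dir E: opp run (1,1), next='.' -> no flip
Dir SW: edge -> no flip
Dir S: first cell '.' (not opp) -> no flip
Dir SE: opp run (2,1) (3,2) capped by W -> flip
All flips: (2,1) (3,2)

Answer: .B......
WB......
.WWB....
..WBB...
..WWW...
........
........
........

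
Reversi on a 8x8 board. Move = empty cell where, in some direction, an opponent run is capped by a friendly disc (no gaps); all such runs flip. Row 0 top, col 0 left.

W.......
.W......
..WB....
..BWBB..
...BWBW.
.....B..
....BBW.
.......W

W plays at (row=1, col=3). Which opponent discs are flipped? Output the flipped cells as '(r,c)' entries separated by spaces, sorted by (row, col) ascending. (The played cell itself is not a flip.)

Answer: (2,3)

Derivation:
Dir NW: first cell '.' (not opp) -> no flip
Dir N: first cell '.' (not opp) -> no flip
Dir NE: first cell '.' (not opp) -> no flip
Dir W: first cell '.' (not opp) -> no flip
Dir E: first cell '.' (not opp) -> no flip
Dir SW: first cell 'W' (not opp) -> no flip
Dir S: opp run (2,3) capped by W -> flip
Dir SE: first cell '.' (not opp) -> no flip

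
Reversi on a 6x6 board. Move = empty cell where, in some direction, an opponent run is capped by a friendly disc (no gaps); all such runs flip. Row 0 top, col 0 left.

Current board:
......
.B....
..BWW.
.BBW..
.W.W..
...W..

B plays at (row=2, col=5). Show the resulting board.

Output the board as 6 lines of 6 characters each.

Answer: ......
.B....
..BBBB
.BBW..
.W.W..
...W..

Derivation:
Place B at (2,5); scan 8 dirs for brackets.
Dir NW: first cell '.' (not opp) -> no flip
Dir N: first cell '.' (not opp) -> no flip
Dir NE: edge -> no flip
Dir W: opp run (2,4) (2,3) capped by B -> flip
Dir E: edge -> no flip
Dir SW: first cell '.' (not opp) -> no flip
Dir S: first cell '.' (not opp) -> no flip
Dir SE: edge -> no flip
All flips: (2,3) (2,4)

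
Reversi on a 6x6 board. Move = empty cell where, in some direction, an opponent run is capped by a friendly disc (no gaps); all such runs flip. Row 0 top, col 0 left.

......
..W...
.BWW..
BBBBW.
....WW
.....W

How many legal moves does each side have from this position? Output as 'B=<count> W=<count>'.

-- B to move --
(0,1): no bracket -> illegal
(0,2): flips 2 -> legal
(0,3): flips 1 -> legal
(1,1): flips 1 -> legal
(1,3): flips 2 -> legal
(1,4): flips 1 -> legal
(2,4): flips 2 -> legal
(2,5): no bracket -> illegal
(3,5): flips 1 -> legal
(4,3): no bracket -> illegal
(5,3): no bracket -> illegal
(5,4): no bracket -> illegal
B mobility = 7
-- W to move --
(1,0): no bracket -> illegal
(1,1): no bracket -> illegal
(2,0): flips 1 -> legal
(2,4): no bracket -> illegal
(4,0): flips 1 -> legal
(4,1): flips 1 -> legal
(4,2): flips 1 -> legal
(4,3): flips 1 -> legal
W mobility = 5

Answer: B=7 W=5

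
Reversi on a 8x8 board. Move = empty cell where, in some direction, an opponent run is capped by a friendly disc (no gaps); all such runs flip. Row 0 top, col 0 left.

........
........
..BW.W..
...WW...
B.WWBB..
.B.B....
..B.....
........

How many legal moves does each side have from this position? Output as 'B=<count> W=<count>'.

-- B to move --
(1,2): flips 2 -> legal
(1,3): flips 3 -> legal
(1,4): no bracket -> illegal
(1,5): no bracket -> illegal
(1,6): no bracket -> illegal
(2,4): flips 4 -> legal
(2,6): no bracket -> illegal
(3,1): flips 1 -> legal
(3,2): no bracket -> illegal
(3,5): no bracket -> illegal
(3,6): no bracket -> illegal
(4,1): flips 2 -> legal
(5,2): no bracket -> illegal
(5,4): no bracket -> illegal
B mobility = 5
-- W to move --
(1,1): flips 1 -> legal
(1,2): no bracket -> illegal
(1,3): no bracket -> illegal
(2,1): flips 1 -> legal
(3,0): no bracket -> illegal
(3,1): no bracket -> illegal
(3,2): no bracket -> illegal
(3,5): no bracket -> illegal
(3,6): no bracket -> illegal
(4,1): no bracket -> illegal
(4,6): flips 2 -> legal
(5,0): no bracket -> illegal
(5,2): no bracket -> illegal
(5,4): flips 1 -> legal
(5,5): flips 1 -> legal
(5,6): flips 1 -> legal
(6,0): flips 1 -> legal
(6,1): no bracket -> illegal
(6,3): flips 1 -> legal
(6,4): flips 1 -> legal
(7,1): no bracket -> illegal
(7,2): no bracket -> illegal
(7,3): no bracket -> illegal
W mobility = 9

Answer: B=5 W=9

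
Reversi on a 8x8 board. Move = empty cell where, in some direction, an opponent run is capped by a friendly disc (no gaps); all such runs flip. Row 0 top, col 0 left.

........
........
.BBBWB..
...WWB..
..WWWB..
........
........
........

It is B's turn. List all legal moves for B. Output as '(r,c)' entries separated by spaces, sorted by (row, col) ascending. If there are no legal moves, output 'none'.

Answer: (1,3) (3,2) (4,1) (5,2) (5,3) (5,5)

Derivation:
(1,3): flips 1 -> legal
(1,4): no bracket -> illegal
(1,5): no bracket -> illegal
(3,1): no bracket -> illegal
(3,2): flips 2 -> legal
(4,1): flips 3 -> legal
(5,1): no bracket -> illegal
(5,2): flips 2 -> legal
(5,3): flips 3 -> legal
(5,4): no bracket -> illegal
(5,5): flips 2 -> legal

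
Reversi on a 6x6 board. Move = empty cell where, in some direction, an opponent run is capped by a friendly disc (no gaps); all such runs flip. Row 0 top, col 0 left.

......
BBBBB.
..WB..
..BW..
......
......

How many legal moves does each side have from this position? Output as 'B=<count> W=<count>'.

Answer: B=5 W=7

Derivation:
-- B to move --
(2,1): flips 1 -> legal
(2,4): no bracket -> illegal
(3,1): flips 1 -> legal
(3,4): flips 1 -> legal
(4,2): no bracket -> illegal
(4,3): flips 1 -> legal
(4,4): flips 2 -> legal
B mobility = 5
-- W to move --
(0,0): flips 1 -> legal
(0,1): no bracket -> illegal
(0,2): flips 1 -> legal
(0,3): flips 2 -> legal
(0,4): flips 1 -> legal
(0,5): no bracket -> illegal
(1,5): no bracket -> illegal
(2,0): no bracket -> illegal
(2,1): no bracket -> illegal
(2,4): flips 1 -> legal
(2,5): no bracket -> illegal
(3,1): flips 1 -> legal
(3,4): no bracket -> illegal
(4,1): no bracket -> illegal
(4,2): flips 1 -> legal
(4,3): no bracket -> illegal
W mobility = 7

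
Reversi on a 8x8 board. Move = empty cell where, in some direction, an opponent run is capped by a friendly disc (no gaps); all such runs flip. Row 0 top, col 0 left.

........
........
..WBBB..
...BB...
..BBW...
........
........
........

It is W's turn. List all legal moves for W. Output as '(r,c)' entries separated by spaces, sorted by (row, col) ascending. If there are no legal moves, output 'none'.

(1,2): no bracket -> illegal
(1,3): no bracket -> illegal
(1,4): flips 2 -> legal
(1,5): no bracket -> illegal
(1,6): no bracket -> illegal
(2,6): flips 3 -> legal
(3,1): no bracket -> illegal
(3,2): no bracket -> illegal
(3,5): no bracket -> illegal
(3,6): no bracket -> illegal
(4,1): flips 2 -> legal
(4,5): no bracket -> illegal
(5,1): no bracket -> illegal
(5,2): no bracket -> illegal
(5,3): no bracket -> illegal
(5,4): no bracket -> illegal

Answer: (1,4) (2,6) (4,1)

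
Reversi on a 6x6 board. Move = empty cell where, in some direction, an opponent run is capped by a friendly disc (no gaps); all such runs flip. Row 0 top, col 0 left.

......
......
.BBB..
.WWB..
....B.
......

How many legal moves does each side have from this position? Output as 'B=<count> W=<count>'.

Answer: B=5 W=6

Derivation:
-- B to move --
(2,0): no bracket -> illegal
(3,0): flips 2 -> legal
(4,0): flips 1 -> legal
(4,1): flips 2 -> legal
(4,2): flips 1 -> legal
(4,3): flips 1 -> legal
B mobility = 5
-- W to move --
(1,0): flips 1 -> legal
(1,1): flips 1 -> legal
(1,2): flips 1 -> legal
(1,3): flips 1 -> legal
(1,4): flips 1 -> legal
(2,0): no bracket -> illegal
(2,4): no bracket -> illegal
(3,0): no bracket -> illegal
(3,4): flips 1 -> legal
(3,5): no bracket -> illegal
(4,2): no bracket -> illegal
(4,3): no bracket -> illegal
(4,5): no bracket -> illegal
(5,3): no bracket -> illegal
(5,4): no bracket -> illegal
(5,5): no bracket -> illegal
W mobility = 6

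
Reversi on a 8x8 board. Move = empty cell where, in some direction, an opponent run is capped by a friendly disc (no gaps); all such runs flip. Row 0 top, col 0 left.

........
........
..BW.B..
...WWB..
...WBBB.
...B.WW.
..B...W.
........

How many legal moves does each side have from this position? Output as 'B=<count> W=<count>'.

-- B to move --
(1,2): flips 2 -> legal
(1,3): flips 3 -> legal
(1,4): no bracket -> illegal
(2,4): flips 2 -> legal
(3,2): flips 2 -> legal
(4,2): flips 1 -> legal
(4,7): no bracket -> illegal
(5,2): flips 2 -> legal
(5,4): no bracket -> illegal
(5,7): no bracket -> illegal
(6,4): flips 1 -> legal
(6,5): flips 1 -> legal
(6,7): flips 1 -> legal
(7,5): no bracket -> illegal
(7,6): flips 2 -> legal
(7,7): flips 2 -> legal
B mobility = 11
-- W to move --
(1,1): flips 1 -> legal
(1,2): no bracket -> illegal
(1,3): no bracket -> illegal
(1,4): no bracket -> illegal
(1,5): flips 3 -> legal
(1,6): flips 1 -> legal
(2,1): flips 1 -> legal
(2,4): no bracket -> illegal
(2,6): no bracket -> illegal
(3,1): no bracket -> illegal
(3,2): no bracket -> illegal
(3,6): flips 2 -> legal
(3,7): flips 1 -> legal
(4,2): no bracket -> illegal
(4,7): flips 3 -> legal
(5,1): no bracket -> illegal
(5,2): no bracket -> illegal
(5,4): flips 1 -> legal
(5,7): no bracket -> illegal
(6,1): no bracket -> illegal
(6,3): flips 1 -> legal
(6,4): no bracket -> illegal
(7,1): no bracket -> illegal
(7,2): no bracket -> illegal
(7,3): no bracket -> illegal
W mobility = 9

Answer: B=11 W=9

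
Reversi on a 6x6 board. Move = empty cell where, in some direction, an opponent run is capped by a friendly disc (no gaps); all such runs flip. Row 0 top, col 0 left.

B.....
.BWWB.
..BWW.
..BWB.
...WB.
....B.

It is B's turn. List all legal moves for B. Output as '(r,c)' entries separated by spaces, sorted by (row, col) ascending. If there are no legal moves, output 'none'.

Answer: (0,1) (0,2) (0,4) (2,5) (4,2) (5,2)

Derivation:
(0,1): flips 2 -> legal
(0,2): flips 1 -> legal
(0,3): no bracket -> illegal
(0,4): flips 1 -> legal
(1,5): no bracket -> illegal
(2,1): no bracket -> illegal
(2,5): flips 2 -> legal
(3,5): no bracket -> illegal
(4,2): flips 1 -> legal
(5,2): flips 1 -> legal
(5,3): no bracket -> illegal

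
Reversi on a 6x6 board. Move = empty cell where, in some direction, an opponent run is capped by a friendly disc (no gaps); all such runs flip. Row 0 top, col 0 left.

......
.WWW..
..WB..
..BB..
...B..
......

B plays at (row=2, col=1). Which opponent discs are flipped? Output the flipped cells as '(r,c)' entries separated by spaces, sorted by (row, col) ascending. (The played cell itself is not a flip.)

Dir NW: first cell '.' (not opp) -> no flip
Dir N: opp run (1,1), next='.' -> no flip
Dir NE: opp run (1,2), next='.' -> no flip
Dir W: first cell '.' (not opp) -> no flip
Dir E: opp run (2,2) capped by B -> flip
Dir SW: first cell '.' (not opp) -> no flip
Dir S: first cell '.' (not opp) -> no flip
Dir SE: first cell 'B' (not opp) -> no flip

Answer: (2,2)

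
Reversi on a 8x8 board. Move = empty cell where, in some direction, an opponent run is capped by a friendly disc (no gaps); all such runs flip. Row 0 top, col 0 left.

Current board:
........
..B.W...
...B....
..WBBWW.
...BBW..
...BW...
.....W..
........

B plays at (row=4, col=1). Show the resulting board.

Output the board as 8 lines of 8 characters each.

Answer: ........
..B.W...
...B....
..BBBWW.
.B.BBW..
...BW...
.....W..
........

Derivation:
Place B at (4,1); scan 8 dirs for brackets.
Dir NW: first cell '.' (not opp) -> no flip
Dir N: first cell '.' (not opp) -> no flip
Dir NE: opp run (3,2) capped by B -> flip
Dir W: first cell '.' (not opp) -> no flip
Dir E: first cell '.' (not opp) -> no flip
Dir SW: first cell '.' (not opp) -> no flip
Dir S: first cell '.' (not opp) -> no flip
Dir SE: first cell '.' (not opp) -> no flip
All flips: (3,2)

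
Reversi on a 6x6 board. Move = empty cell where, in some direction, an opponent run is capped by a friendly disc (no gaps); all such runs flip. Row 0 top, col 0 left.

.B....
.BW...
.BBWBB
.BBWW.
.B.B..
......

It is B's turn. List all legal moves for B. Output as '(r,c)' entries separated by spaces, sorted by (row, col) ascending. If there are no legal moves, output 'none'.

(0,2): flips 1 -> legal
(0,3): flips 1 -> legal
(1,3): flips 3 -> legal
(1,4): flips 1 -> legal
(3,5): flips 2 -> legal
(4,2): flips 1 -> legal
(4,4): flips 2 -> legal
(4,5): flips 3 -> legal

Answer: (0,2) (0,3) (1,3) (1,4) (3,5) (4,2) (4,4) (4,5)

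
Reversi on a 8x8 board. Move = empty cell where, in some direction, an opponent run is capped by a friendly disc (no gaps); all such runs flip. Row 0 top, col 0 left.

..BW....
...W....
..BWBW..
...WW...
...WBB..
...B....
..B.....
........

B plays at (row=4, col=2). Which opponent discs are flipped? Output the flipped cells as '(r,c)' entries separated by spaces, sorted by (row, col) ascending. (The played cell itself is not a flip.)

Answer: (3,3) (4,3)

Derivation:
Dir NW: first cell '.' (not opp) -> no flip
Dir N: first cell '.' (not opp) -> no flip
Dir NE: opp run (3,3) capped by B -> flip
Dir W: first cell '.' (not opp) -> no flip
Dir E: opp run (4,3) capped by B -> flip
Dir SW: first cell '.' (not opp) -> no flip
Dir S: first cell '.' (not opp) -> no flip
Dir SE: first cell 'B' (not opp) -> no flip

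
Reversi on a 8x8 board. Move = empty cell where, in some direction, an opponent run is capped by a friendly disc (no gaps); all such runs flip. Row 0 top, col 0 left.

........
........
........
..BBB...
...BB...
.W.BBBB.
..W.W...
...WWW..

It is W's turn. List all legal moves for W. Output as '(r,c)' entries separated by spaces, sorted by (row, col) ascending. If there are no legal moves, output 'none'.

Answer: (2,4) (3,5) (4,2) (4,6)

Derivation:
(2,1): no bracket -> illegal
(2,2): no bracket -> illegal
(2,3): no bracket -> illegal
(2,4): flips 3 -> legal
(2,5): no bracket -> illegal
(3,1): no bracket -> illegal
(3,5): flips 2 -> legal
(4,1): no bracket -> illegal
(4,2): flips 1 -> legal
(4,5): no bracket -> illegal
(4,6): flips 1 -> legal
(4,7): no bracket -> illegal
(5,2): no bracket -> illegal
(5,7): no bracket -> illegal
(6,3): no bracket -> illegal
(6,5): no bracket -> illegal
(6,6): no bracket -> illegal
(6,7): no bracket -> illegal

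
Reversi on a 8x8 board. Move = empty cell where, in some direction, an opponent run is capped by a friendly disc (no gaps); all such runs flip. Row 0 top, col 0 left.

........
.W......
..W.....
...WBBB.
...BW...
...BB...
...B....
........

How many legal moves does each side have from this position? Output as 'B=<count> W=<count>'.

Answer: B=3 W=7

Derivation:
-- B to move --
(0,0): no bracket -> illegal
(0,1): no bracket -> illegal
(0,2): no bracket -> illegal
(1,0): no bracket -> illegal
(1,2): no bracket -> illegal
(1,3): no bracket -> illegal
(2,0): no bracket -> illegal
(2,1): no bracket -> illegal
(2,3): flips 1 -> legal
(2,4): no bracket -> illegal
(3,1): no bracket -> illegal
(3,2): flips 1 -> legal
(4,2): no bracket -> illegal
(4,5): flips 1 -> legal
(5,5): no bracket -> illegal
B mobility = 3
-- W to move --
(2,3): no bracket -> illegal
(2,4): flips 1 -> legal
(2,5): no bracket -> illegal
(2,6): flips 1 -> legal
(2,7): no bracket -> illegal
(3,2): no bracket -> illegal
(3,7): flips 3 -> legal
(4,2): flips 1 -> legal
(4,5): no bracket -> illegal
(4,6): no bracket -> illegal
(4,7): no bracket -> illegal
(5,2): no bracket -> illegal
(5,5): no bracket -> illegal
(6,2): flips 1 -> legal
(6,4): flips 1 -> legal
(6,5): no bracket -> illegal
(7,2): no bracket -> illegal
(7,3): flips 3 -> legal
(7,4): no bracket -> illegal
W mobility = 7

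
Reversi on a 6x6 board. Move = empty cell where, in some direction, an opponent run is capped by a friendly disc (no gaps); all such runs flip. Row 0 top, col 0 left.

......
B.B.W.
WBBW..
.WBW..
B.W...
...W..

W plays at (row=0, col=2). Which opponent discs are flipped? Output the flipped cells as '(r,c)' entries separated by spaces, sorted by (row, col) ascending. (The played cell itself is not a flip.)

Answer: (1,2) (2,2) (3,2)

Derivation:
Dir NW: edge -> no flip
Dir N: edge -> no flip
Dir NE: edge -> no flip
Dir W: first cell '.' (not opp) -> no flip
Dir E: first cell '.' (not opp) -> no flip
Dir SW: first cell '.' (not opp) -> no flip
Dir S: opp run (1,2) (2,2) (3,2) capped by W -> flip
Dir SE: first cell '.' (not opp) -> no flip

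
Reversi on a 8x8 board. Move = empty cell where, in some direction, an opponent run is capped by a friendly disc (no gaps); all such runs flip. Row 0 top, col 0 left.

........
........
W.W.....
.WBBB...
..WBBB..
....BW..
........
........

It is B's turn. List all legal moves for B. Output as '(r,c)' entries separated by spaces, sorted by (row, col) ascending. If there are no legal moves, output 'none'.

Answer: (1,1) (1,2) (3,0) (4,1) (5,1) (5,2) (5,6) (6,5) (6,6)

Derivation:
(1,0): no bracket -> illegal
(1,1): flips 1 -> legal
(1,2): flips 1 -> legal
(1,3): no bracket -> illegal
(2,1): no bracket -> illegal
(2,3): no bracket -> illegal
(3,0): flips 1 -> legal
(4,0): no bracket -> illegal
(4,1): flips 1 -> legal
(4,6): no bracket -> illegal
(5,1): flips 1 -> legal
(5,2): flips 1 -> legal
(5,3): no bracket -> illegal
(5,6): flips 1 -> legal
(6,4): no bracket -> illegal
(6,5): flips 1 -> legal
(6,6): flips 1 -> legal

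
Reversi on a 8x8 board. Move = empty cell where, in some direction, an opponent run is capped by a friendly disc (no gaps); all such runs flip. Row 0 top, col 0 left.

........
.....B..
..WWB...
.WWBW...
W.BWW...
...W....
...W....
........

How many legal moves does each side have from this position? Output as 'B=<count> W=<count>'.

-- B to move --
(1,1): flips 1 -> legal
(1,2): flips 2 -> legal
(1,3): flips 1 -> legal
(1,4): no bracket -> illegal
(2,0): flips 1 -> legal
(2,1): flips 2 -> legal
(2,5): no bracket -> illegal
(3,0): flips 2 -> legal
(3,5): flips 1 -> legal
(4,1): no bracket -> illegal
(4,5): flips 2 -> legal
(5,0): no bracket -> illegal
(5,1): no bracket -> illegal
(5,2): no bracket -> illegal
(5,4): flips 2 -> legal
(5,5): flips 1 -> legal
(6,2): no bracket -> illegal
(6,4): flips 1 -> legal
(7,2): no bracket -> illegal
(7,3): flips 3 -> legal
(7,4): no bracket -> illegal
B mobility = 12
-- W to move --
(0,4): no bracket -> illegal
(0,5): no bracket -> illegal
(0,6): no bracket -> illegal
(1,3): no bracket -> illegal
(1,4): flips 1 -> legal
(1,6): no bracket -> illegal
(2,5): flips 1 -> legal
(2,6): no bracket -> illegal
(3,5): no bracket -> illegal
(4,1): flips 1 -> legal
(5,1): no bracket -> illegal
(5,2): flips 1 -> legal
W mobility = 4

Answer: B=12 W=4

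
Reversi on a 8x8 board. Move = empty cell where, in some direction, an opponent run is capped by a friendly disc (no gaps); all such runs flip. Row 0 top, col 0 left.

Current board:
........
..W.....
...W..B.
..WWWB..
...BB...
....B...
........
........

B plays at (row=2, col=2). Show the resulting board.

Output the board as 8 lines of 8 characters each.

Place B at (2,2); scan 8 dirs for brackets.
Dir NW: first cell '.' (not opp) -> no flip
Dir N: opp run (1,2), next='.' -> no flip
Dir NE: first cell '.' (not opp) -> no flip
Dir W: first cell '.' (not opp) -> no flip
Dir E: opp run (2,3), next='.' -> no flip
Dir SW: first cell '.' (not opp) -> no flip
Dir S: opp run (3,2), next='.' -> no flip
Dir SE: opp run (3,3) capped by B -> flip
All flips: (3,3)

Answer: ........
..W.....
..BW..B.
..WBWB..
...BB...
....B...
........
........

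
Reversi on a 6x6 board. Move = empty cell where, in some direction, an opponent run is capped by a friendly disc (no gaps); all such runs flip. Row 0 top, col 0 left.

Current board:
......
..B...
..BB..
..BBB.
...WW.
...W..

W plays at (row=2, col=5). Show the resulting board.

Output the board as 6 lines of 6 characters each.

Answer: ......
..B...
..BB.W
..BBW.
...WW.
...W..

Derivation:
Place W at (2,5); scan 8 dirs for brackets.
Dir NW: first cell '.' (not opp) -> no flip
Dir N: first cell '.' (not opp) -> no flip
Dir NE: edge -> no flip
Dir W: first cell '.' (not opp) -> no flip
Dir E: edge -> no flip
Dir SW: opp run (3,4) capped by W -> flip
Dir S: first cell '.' (not opp) -> no flip
Dir SE: edge -> no flip
All flips: (3,4)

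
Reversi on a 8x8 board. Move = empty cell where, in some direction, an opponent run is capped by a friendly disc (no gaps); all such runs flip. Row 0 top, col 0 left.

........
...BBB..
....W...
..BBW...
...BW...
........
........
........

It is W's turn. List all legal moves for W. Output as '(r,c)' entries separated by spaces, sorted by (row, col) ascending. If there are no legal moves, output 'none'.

(0,2): flips 1 -> legal
(0,3): no bracket -> illegal
(0,4): flips 1 -> legal
(0,5): no bracket -> illegal
(0,6): flips 1 -> legal
(1,2): no bracket -> illegal
(1,6): no bracket -> illegal
(2,1): no bracket -> illegal
(2,2): flips 1 -> legal
(2,3): no bracket -> illegal
(2,5): no bracket -> illegal
(2,6): no bracket -> illegal
(3,1): flips 2 -> legal
(4,1): no bracket -> illegal
(4,2): flips 2 -> legal
(5,2): flips 1 -> legal
(5,3): no bracket -> illegal
(5,4): no bracket -> illegal

Answer: (0,2) (0,4) (0,6) (2,2) (3,1) (4,2) (5,2)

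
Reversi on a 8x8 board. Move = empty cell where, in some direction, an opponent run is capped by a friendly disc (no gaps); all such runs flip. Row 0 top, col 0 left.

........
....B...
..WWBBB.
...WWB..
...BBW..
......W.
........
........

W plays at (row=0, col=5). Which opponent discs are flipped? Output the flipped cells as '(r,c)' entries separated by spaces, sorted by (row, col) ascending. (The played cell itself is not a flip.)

Answer: (1,4)

Derivation:
Dir NW: edge -> no flip
Dir N: edge -> no flip
Dir NE: edge -> no flip
Dir W: first cell '.' (not opp) -> no flip
Dir E: first cell '.' (not opp) -> no flip
Dir SW: opp run (1,4) capped by W -> flip
Dir S: first cell '.' (not opp) -> no flip
Dir SE: first cell '.' (not opp) -> no flip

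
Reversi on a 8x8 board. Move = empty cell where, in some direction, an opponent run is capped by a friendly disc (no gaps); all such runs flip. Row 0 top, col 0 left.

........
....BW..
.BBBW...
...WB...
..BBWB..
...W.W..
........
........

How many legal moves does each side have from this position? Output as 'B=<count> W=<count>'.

Answer: B=9 W=9

Derivation:
-- B to move --
(0,4): no bracket -> illegal
(0,5): no bracket -> illegal
(0,6): flips 3 -> legal
(1,3): no bracket -> illegal
(1,6): flips 1 -> legal
(2,5): flips 1 -> legal
(2,6): no bracket -> illegal
(3,2): flips 1 -> legal
(3,5): no bracket -> illegal
(4,6): no bracket -> illegal
(5,2): no bracket -> illegal
(5,4): flips 1 -> legal
(5,6): no bracket -> illegal
(6,2): no bracket -> illegal
(6,3): flips 1 -> legal
(6,4): flips 1 -> legal
(6,5): flips 1 -> legal
(6,6): flips 3 -> legal
B mobility = 9
-- W to move --
(0,3): no bracket -> illegal
(0,4): flips 1 -> legal
(0,5): no bracket -> illegal
(1,0): no bracket -> illegal
(1,1): flips 1 -> legal
(1,2): no bracket -> illegal
(1,3): flips 2 -> legal
(2,0): flips 3 -> legal
(2,5): no bracket -> illegal
(3,0): no bracket -> illegal
(3,1): flips 1 -> legal
(3,2): no bracket -> illegal
(3,5): flips 2 -> legal
(3,6): no bracket -> illegal
(4,1): flips 2 -> legal
(4,6): flips 1 -> legal
(5,1): flips 1 -> legal
(5,2): no bracket -> illegal
(5,4): no bracket -> illegal
(5,6): no bracket -> illegal
W mobility = 9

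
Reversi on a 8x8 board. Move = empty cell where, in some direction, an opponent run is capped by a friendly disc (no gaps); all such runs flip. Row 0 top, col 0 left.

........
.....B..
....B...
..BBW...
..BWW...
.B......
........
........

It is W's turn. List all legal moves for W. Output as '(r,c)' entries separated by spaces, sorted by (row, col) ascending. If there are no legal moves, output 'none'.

Answer: (1,4) (2,1) (2,2) (2,3) (3,1) (4,1)

Derivation:
(0,4): no bracket -> illegal
(0,5): no bracket -> illegal
(0,6): no bracket -> illegal
(1,3): no bracket -> illegal
(1,4): flips 1 -> legal
(1,6): no bracket -> illegal
(2,1): flips 1 -> legal
(2,2): flips 1 -> legal
(2,3): flips 1 -> legal
(2,5): no bracket -> illegal
(2,6): no bracket -> illegal
(3,1): flips 2 -> legal
(3,5): no bracket -> illegal
(4,0): no bracket -> illegal
(4,1): flips 1 -> legal
(5,0): no bracket -> illegal
(5,2): no bracket -> illegal
(5,3): no bracket -> illegal
(6,0): no bracket -> illegal
(6,1): no bracket -> illegal
(6,2): no bracket -> illegal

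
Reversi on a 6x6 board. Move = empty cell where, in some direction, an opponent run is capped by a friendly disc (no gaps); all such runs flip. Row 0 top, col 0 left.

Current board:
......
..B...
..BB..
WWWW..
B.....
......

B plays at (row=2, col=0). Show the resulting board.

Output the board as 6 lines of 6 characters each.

Answer: ......
..B...
B.BB..
BWWW..
B.....
......

Derivation:
Place B at (2,0); scan 8 dirs for brackets.
Dir NW: edge -> no flip
Dir N: first cell '.' (not opp) -> no flip
Dir NE: first cell '.' (not opp) -> no flip
Dir W: edge -> no flip
Dir E: first cell '.' (not opp) -> no flip
Dir SW: edge -> no flip
Dir S: opp run (3,0) capped by B -> flip
Dir SE: opp run (3,1), next='.' -> no flip
All flips: (3,0)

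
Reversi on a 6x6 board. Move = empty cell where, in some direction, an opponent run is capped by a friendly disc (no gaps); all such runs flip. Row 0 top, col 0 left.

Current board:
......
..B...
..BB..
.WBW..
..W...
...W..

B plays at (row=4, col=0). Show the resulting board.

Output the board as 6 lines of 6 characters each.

Place B at (4,0); scan 8 dirs for brackets.
Dir NW: edge -> no flip
Dir N: first cell '.' (not opp) -> no flip
Dir NE: opp run (3,1) capped by B -> flip
Dir W: edge -> no flip
Dir E: first cell '.' (not opp) -> no flip
Dir SW: edge -> no flip
Dir S: first cell '.' (not opp) -> no flip
Dir SE: first cell '.' (not opp) -> no flip
All flips: (3,1)

Answer: ......
..B...
..BB..
.BBW..
B.W...
...W..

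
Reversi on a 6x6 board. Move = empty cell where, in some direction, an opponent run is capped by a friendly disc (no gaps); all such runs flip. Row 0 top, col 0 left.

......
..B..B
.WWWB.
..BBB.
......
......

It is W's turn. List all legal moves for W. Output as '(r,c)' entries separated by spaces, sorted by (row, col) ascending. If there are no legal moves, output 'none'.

(0,1): flips 1 -> legal
(0,2): flips 1 -> legal
(0,3): flips 1 -> legal
(0,4): no bracket -> illegal
(0,5): no bracket -> illegal
(1,1): no bracket -> illegal
(1,3): no bracket -> illegal
(1,4): no bracket -> illegal
(2,5): flips 1 -> legal
(3,1): no bracket -> illegal
(3,5): no bracket -> illegal
(4,1): flips 1 -> legal
(4,2): flips 1 -> legal
(4,3): flips 2 -> legal
(4,4): flips 1 -> legal
(4,5): flips 1 -> legal

Answer: (0,1) (0,2) (0,3) (2,5) (4,1) (4,2) (4,3) (4,4) (4,5)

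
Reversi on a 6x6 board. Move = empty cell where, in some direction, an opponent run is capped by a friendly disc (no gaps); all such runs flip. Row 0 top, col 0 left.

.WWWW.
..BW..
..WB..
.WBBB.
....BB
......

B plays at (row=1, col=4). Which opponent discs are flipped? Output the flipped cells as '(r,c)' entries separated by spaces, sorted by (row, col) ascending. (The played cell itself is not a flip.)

Answer: (1,3)

Derivation:
Dir NW: opp run (0,3), next=edge -> no flip
Dir N: opp run (0,4), next=edge -> no flip
Dir NE: first cell '.' (not opp) -> no flip
Dir W: opp run (1,3) capped by B -> flip
Dir E: first cell '.' (not opp) -> no flip
Dir SW: first cell 'B' (not opp) -> no flip
Dir S: first cell '.' (not opp) -> no flip
Dir SE: first cell '.' (not opp) -> no flip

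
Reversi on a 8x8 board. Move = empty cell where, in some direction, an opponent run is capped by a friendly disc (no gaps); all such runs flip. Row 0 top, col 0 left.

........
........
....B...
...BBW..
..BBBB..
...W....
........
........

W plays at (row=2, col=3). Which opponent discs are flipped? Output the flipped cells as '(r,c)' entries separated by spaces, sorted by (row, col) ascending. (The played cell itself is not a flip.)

Dir NW: first cell '.' (not opp) -> no flip
Dir N: first cell '.' (not opp) -> no flip
Dir NE: first cell '.' (not opp) -> no flip
Dir W: first cell '.' (not opp) -> no flip
Dir E: opp run (2,4), next='.' -> no flip
Dir SW: first cell '.' (not opp) -> no flip
Dir S: opp run (3,3) (4,3) capped by W -> flip
Dir SE: opp run (3,4) (4,5), next='.' -> no flip

Answer: (3,3) (4,3)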